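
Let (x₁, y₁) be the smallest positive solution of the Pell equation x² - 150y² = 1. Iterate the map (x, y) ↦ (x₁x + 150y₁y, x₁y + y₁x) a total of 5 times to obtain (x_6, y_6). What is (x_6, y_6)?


Step 1: Find the fundamental solution (x₁, y₁) of x² - 150y² = 1.
  Expand √150 as a continued fraction. a₀ = ⌊√150⌋ = 12; iterate m_{k+1} = d_k·a_k − m_k, d_{k+1} = (150 − m_{k+1}²)/d_k, a_{k+1} = ⌊(a₀ + m_{k+1})/d_{k+1}⌋ (starting m₀ = 0, d₀ = 1), with convergents p_k = a_k·p_{k-1} + p_{k-2}, q_k = a_k·q_{k-1} + q_{k-2} (p₋₁ = 1, q₋₁ = 0):
  k = 0: a₀ = 12; p₀/q₀ = 12/1; p₀² − 150·q₀² = 144 − 150 = -6.
  k = 1: m = 12, d = 6, a = ⌊(12 + 12)/6⌋ = 4; p/q = (4·12 + 1)/(4·1 + 0) = 49/4; p² − 150·q² = 2401 − 2400 = 1.
  The first convergent with p² − 150·q² = 1 gives the fundamental solution (x₁, y₁) = (49, 4).
Step 2: Apply the recurrence (x_{n+1}, y_{n+1}) = (x₁x_n + 150y₁y_n, x₁y_n + y₁x_n) repeatedly.
  From (x_1, y_1) = (49, 4): x_2 = 49·49 + 150·4·4 = 4801; y_2 = 49·4 + 4·49 = 392.
  From (x_2, y_2) = (4801, 392): x_3 = 49·4801 + 150·4·392 = 470449; y_3 = 49·392 + 4·4801 = 38412.
  From (x_3, y_3) = (470449, 38412): x_4 = 49·470449 + 150·4·38412 = 46099201; y_4 = 49·38412 + 4·470449 = 3763984.
  From (x_4, y_4) = (46099201, 3763984): x_5 = 49·46099201 + 150·4·3763984 = 4517251249; y_5 = 49·3763984 + 4·46099201 = 368832020.
  From (x_5, y_5) = (4517251249, 368832020): x_6 = 49·4517251249 + 150·4·368832020 = 442644523201; y_6 = 49·368832020 + 4·4517251249 = 36141773976.
Step 3: Verify x_6² - 150·y_6² = 195934173919840627286401 - 195934173919840627286400 = 1 (should be 1). ✓

(x_1, y_1) = (49, 4); (x_6, y_6) = (442644523201, 36141773976).


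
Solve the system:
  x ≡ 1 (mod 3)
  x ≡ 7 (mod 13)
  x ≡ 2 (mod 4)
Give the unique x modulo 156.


Moduli 3, 13, 4 are pairwise coprime; by CRT there is a unique solution modulo M = 3 · 13 · 4 = 156.
Solve pairwise, accumulating the modulus:
  Start with x ≡ 1 (mod 3).
  Combine with x ≡ 7 (mod 13): since gcd(3, 13) = 1, we get a unique residue mod 39.
    Write x = 1 + 3·t and substitute into x ≡ 7 (mod 13): 3·t ≡ 7 − 1 = 6 (mod 13).
    The inverse of 3 mod 13 is 9 (since 3·9 = 27 = 2·13 + 1), so t ≡ 9·6 = 54 ≡ 2 (mod 13).
    Then x = 1 + 3·2 = 7, valid modulo lcm(3, 13) = 39: x ≡ 7 (mod 39).
  Combine with x ≡ 2 (mod 4): since gcd(39, 4) = 1, we get a unique residue mod 156.
    Write x = 7 + 39·t and substitute into x ≡ 2 (mod 4): 39·t ≡ 2 − 7 = -5 (mod 4).
    Reduce coefficients mod 4: 3·t ≡ 3 (mod 4).
    The inverse of 3 mod 4 is 3 (since 3·3 = 9 = 2·4 + 1), so t ≡ 3·3 = 9 ≡ 1 (mod 4).
    Then x = 7 + 39·1 = 46, valid modulo lcm(39, 4) = 156: x ≡ 46 (mod 156).
Verify: 46 mod 3 = 1 ✓, 46 mod 13 = 7 ✓, 46 mod 4 = 2 ✓.

x ≡ 46 (mod 156).


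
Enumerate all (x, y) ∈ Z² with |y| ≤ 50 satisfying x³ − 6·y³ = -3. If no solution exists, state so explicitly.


The equation is x³ - 6y³ = -3. For fixed y, x³ = 6·y³ − 3, so a solution requires the RHS to be a perfect cube.
Strategy: iterate y from -50 to 50, compute RHS = 6·y³ − 3, and check whether it is a (positive or negative) perfect cube.
Check small values of y:
  y = 0: RHS = -3 is not a perfect cube.
  y = 1: RHS = 3 is not a perfect cube.
  y = -1: RHS = -9 is not a perfect cube.
  y = 2: RHS = 45 is not a perfect cube.
  y = -2: RHS = -51 is not a perfect cube.
  y = 3: RHS = 159 is not a perfect cube.
  y = -3: RHS = -165 is not a perfect cube.
Continuing the search up to |y| = 50 finds no solutions either.
No (x, y) in the scanned range satisfies the equation.

No integer solutions with |y| ≤ 50.


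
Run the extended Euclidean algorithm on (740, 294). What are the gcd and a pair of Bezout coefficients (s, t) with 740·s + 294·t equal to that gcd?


Euclidean algorithm on (740, 294) — divide until remainder is 0:
  740 = 2 · 294 + 152
  294 = 1 · 152 + 142
  152 = 1 · 142 + 10
  142 = 14 · 10 + 2
  10 = 5 · 2 + 0
gcd(740, 294) = 2.
Track Bezout coefficients alongside the remainders: start with r₀ = 740 = a·1 + b·0 (s = 1, t = 0) and r₁ = 294 = a·0 + b·1 (s = 0, t = 1); each new remainder r_{k+1} = r_{k-1} − q_k·r_k inherits s_{k+1} = s_{k-1} − q_k·s_k, t_{k+1} = t_{k-1} − q_k·t_k, so r_k = a·s_k + b·t_k at every step:
  q = 2: r = 152, s = 1 − 2·0 = 1, t = 0 − 2·1 = -2  (check: 740·1 + 294·(-2) = 152)
  q = 1: r = 142, s = 0 − 1·1 = -1, t = 1 − 1·(-2) = 3  (check: 740·(-1) + 294·3 = 142)
  q = 1: r = 10, s = 1 − 1·(-1) = 2, t = -2 − 1·3 = -5  (check: 740·2 + 294·(-5) = 10)
  q = 14: r = 2, s = -1 − 14·2 = -29, t = 3 − 14·(-5) = 73  (check: 740·(-29) + 294·73 = 2)
The row with r = 2 (the gcd) gives the Bezout coefficients s = -29, t = 73.
Result: 740 · (-29) + 294 · (73) = 2.

gcd(740, 294) = 2; s = -29, t = 73 (check: 740·(-29) + 294·73 = 2).


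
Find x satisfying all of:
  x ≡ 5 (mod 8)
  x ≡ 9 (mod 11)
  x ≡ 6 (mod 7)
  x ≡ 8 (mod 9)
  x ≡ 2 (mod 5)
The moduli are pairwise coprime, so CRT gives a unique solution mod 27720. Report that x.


Product of moduli M = 8 · 11 · 7 · 9 · 5 = 27720.
Merge one congruence at a time:
  Start: x ≡ 5 (mod 8).
  Combine with x ≡ 9 (mod 11); new modulus lcm = 88.
    Write x = 5 + 8·t and substitute into x ≡ 9 (mod 11): 8·t ≡ 9 − 5 = 4 (mod 11).
    The inverse of 8 mod 11 is 7 (since 8·7 = 56 = 5·11 + 1), so t ≡ 7·4 = 28 ≡ 6 (mod 11).
    Then x = 5 + 8·6 = 53, valid modulo lcm(8, 11) = 88: x ≡ 53 (mod 88).
  Combine with x ≡ 6 (mod 7); new modulus lcm = 616.
    Write x = 53 + 88·t and substitute into x ≡ 6 (mod 7): 88·t ≡ 6 − 53 = -47 (mod 7).
    Reduce coefficients mod 7: 4·t ≡ 2 (mod 7).
    The inverse of 4 mod 7 is 2 (since 4·2 = 8 = 1·7 + 1), so t ≡ 2·2 = 4 ≡ 4 (mod 7).
    Then x = 53 + 88·4 = 405, valid modulo lcm(88, 7) = 616: x ≡ 405 (mod 616).
  Combine with x ≡ 8 (mod 9); new modulus lcm = 5544.
    Write x = 405 + 616·t and substitute into x ≡ 8 (mod 9): 616·t ≡ 8 − 405 = -397 (mod 9).
    Reduce coefficients mod 9: 4·t ≡ 8 (mod 9).
    The inverse of 4 mod 9 is 7 (since 4·7 = 28 = 3·9 + 1), so t ≡ 7·8 = 56 ≡ 2 (mod 9).
    Then x = 405 + 616·2 = 1637, valid modulo lcm(616, 9) = 5544: x ≡ 1637 (mod 5544).
  Combine with x ≡ 2 (mod 5); new modulus lcm = 27720.
    Write x = 1637 + 5544·t and substitute into x ≡ 2 (mod 5): 5544·t ≡ 2 − 1637 = -1635 (mod 5).
    Reduce coefficients mod 5: 4·t ≡ 0 (mod 5).
    The inverse of 4 mod 5 is 4 (since 4·4 = 16 = 3·5 + 1), so t ≡ 4·0 = 0 ≡ 0 (mod 5).
    Then x = 1637 + 5544·0 = 1637, valid modulo lcm(5544, 5) = 27720: x ≡ 1637 (mod 27720).
Verify against each original: 1637 mod 8 = 5, 1637 mod 11 = 9, 1637 mod 7 = 6, 1637 mod 9 = 8, 1637 mod 5 = 2.

x ≡ 1637 (mod 27720).


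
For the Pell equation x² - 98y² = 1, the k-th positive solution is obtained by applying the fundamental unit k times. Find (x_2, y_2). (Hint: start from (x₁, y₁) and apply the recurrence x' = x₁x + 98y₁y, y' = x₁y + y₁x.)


Step 1: Find the fundamental solution (x₁, y₁) of x² - 98y² = 1.
  Expand √98 as a continued fraction. a₀ = ⌊√98⌋ = 9; iterate m_{k+1} = d_k·a_k − m_k, d_{k+1} = (98 − m_{k+1}²)/d_k, a_{k+1} = ⌊(a₀ + m_{k+1})/d_{k+1}⌋ (starting m₀ = 0, d₀ = 1), with convergents p_k = a_k·p_{k-1} + p_{k-2}, q_k = a_k·q_{k-1} + q_{k-2} (p₋₁ = 1, q₋₁ = 0):
  k = 0: a₀ = 9; p₀/q₀ = 9/1; p₀² − 98·q₀² = 81 − 98 = -17.
  k = 1: m = 9, d = 17, a = ⌊(9 + 9)/17⌋ = 1; p/q = (1·9 + 1)/(1·1 + 0) = 10/1; p² − 98·q² = 100 − 98 = 2.
  k = 2: m = 8, d = 2, a = ⌊(9 + 8)/2⌋ = 8; p/q = (8·10 + 9)/(8·1 + 1) = 89/9; p² − 98·q² = 7921 − 7938 = -17.
  k = 3: m = 8, d = 17, a = ⌊(9 + 8)/17⌋ = 1; p/q = (1·89 + 10)/(1·9 + 1) = 99/10; p² − 98·q² = 9801 − 9800 = 1.
  The first convergent with p² − 98·q² = 1 gives the fundamental solution (x₁, y₁) = (99, 10).
Step 2: Apply the recurrence (x_{n+1}, y_{n+1}) = (x₁x_n + 98y₁y_n, x₁y_n + y₁x_n) repeatedly.
  From (x_1, y_1) = (99, 10): x_2 = 99·99 + 98·10·10 = 19601; y_2 = 99·10 + 10·99 = 1980.
Step 3: Verify x_2² - 98·y_2² = 384199201 - 384199200 = 1 (should be 1). ✓

(x_1, y_1) = (99, 10); (x_2, y_2) = (19601, 1980).


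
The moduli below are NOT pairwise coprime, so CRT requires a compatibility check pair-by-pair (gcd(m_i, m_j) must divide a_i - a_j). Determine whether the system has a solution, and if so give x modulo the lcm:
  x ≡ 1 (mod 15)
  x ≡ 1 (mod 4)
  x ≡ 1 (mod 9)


Moduli 15, 4, 9 are not pairwise coprime, so CRT works modulo lcm(m_i) when all pairwise compatibility conditions hold.
Pairwise compatibility: gcd(m_i, m_j) must divide a_i - a_j for every pair.
Merge one congruence at a time:
  Start: x ≡ 1 (mod 15).
  Combine with x ≡ 1 (mod 4): gcd(15, 4) = 1; 1 - 1 = 0, which IS divisible by 1, so compatible.
    Write x = 1 + 15·t and substitute into x ≡ 1 (mod 4): 15·t ≡ 1 − 1 = 0 (mod 4).
    Reduce coefficients mod 4: 3·t ≡ 0 (mod 4).
    The inverse of 3 mod 4 is 3 (since 3·3 = 9 = 2·4 + 1), so t ≡ 3·0 = 0 ≡ 0 (mod 4).
    Then x = 1 + 15·0 = 1, valid modulo lcm(15, 4) = 60: x ≡ 1 (mod 60).
  Combine with x ≡ 1 (mod 9): gcd(60, 9) = 3; 1 - 1 = 0, which IS divisible by 3, so compatible.
    Write x = 1 + 60·t and substitute into x ≡ 1 (mod 9): 60·t ≡ 1 − 1 = 0 (mod 9).
    Divide the congruence (and modulus) by g = 3: 20·t ≡ 0 (mod 3).
    Reduce coefficients mod 3: 2·t ≡ 0 (mod 3).
    The inverse of 2 mod 3 is 2 (since 2·2 = 4 = 1·3 + 1), so t ≡ 2·0 = 0 ≡ 0 (mod 3).
    Then x = 1 + 60·0 = 1, valid modulo lcm(60, 9) = 180: x ≡ 1 (mod 180).
Verify: 1 mod 15 = 1, 1 mod 4 = 1, 1 mod 9 = 1.

x ≡ 1 (mod 180).


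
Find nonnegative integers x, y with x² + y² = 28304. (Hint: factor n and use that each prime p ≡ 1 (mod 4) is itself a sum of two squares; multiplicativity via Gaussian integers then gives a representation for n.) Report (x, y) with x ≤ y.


Step 1: Factor n = 28304 = 2^4 · 29 · 61.
Step 2: Check the mod-4 condition on each prime factor: 2 = 2 (special); 29 ≡ 1 (mod 4), exponent 1; 61 ≡ 1 (mod 4), exponent 1.
All primes ≡ 3 (mod 4) appear to even exponent (or don't appear), so by the two-squares theorem n IS expressible as a sum of two squares.
Step 3: Build a representation. Group n = k² · m with k = 4 and m = 29 · 61 = 1769 (a product of primes ≡ 1 (mod 4)); a representation of m scales to one of n via (k·x)² + (k·y)² = k²(x² + y²). Each prime p ≡ 1 (mod 4) is itself a sum of two squares; find a² by testing p − a² for a perfect square:
  29: 29 − 1² = 28, 29 − 2² = 25 = 5² ⇒ 29 = 2² + 5².
  61: 61 − 1² = 60, 61 − 2² = 57, 61 − 3² = 52, 61 − 4² = 45, 61 − 5² = 36 = 6² ⇒ 61 = 5² + 6².
  Combine using the Brahmagupta–Fibonacci identity (a² + b²)(c² + d²) = (ac − bd)² + (ad + bc)² = (ac + bd)² + (ad − bc)²:
  29 · 61 = 1769: from (2² + 5²)(5² + 6²), take (2·5 − 5·6, 2·6 + 5·5) = (10 − 30, 12 + 25) = (-20, 37); dropping signs (only squares matter) gives (20, 37); check 20² + 37² = 400 + 1369 = 1769 ✓.
  Scale by k = 4: (4·20, 4·37) = (80, 148).
Step 4: Order so x ≤ y and verify: 80² + 148² = 6400 + 21904 = 28304 = n. ✓

n = 28304 = 80² + 148² (one valid representation with x ≤ y).


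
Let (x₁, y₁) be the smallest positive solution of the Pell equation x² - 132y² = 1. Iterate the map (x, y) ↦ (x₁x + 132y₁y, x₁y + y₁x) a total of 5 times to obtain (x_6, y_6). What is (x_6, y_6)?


Step 1: Find the fundamental solution (x₁, y₁) of x² - 132y² = 1.
  Expand √132 as a continued fraction. a₀ = ⌊√132⌋ = 11; iterate m_{k+1} = d_k·a_k − m_k, d_{k+1} = (132 − m_{k+1}²)/d_k, a_{k+1} = ⌊(a₀ + m_{k+1})/d_{k+1}⌋ (starting m₀ = 0, d₀ = 1), with convergents p_k = a_k·p_{k-1} + p_{k-2}, q_k = a_k·q_{k-1} + q_{k-2} (p₋₁ = 1, q₋₁ = 0):
  k = 0: a₀ = 11; p₀/q₀ = 11/1; p₀² − 132·q₀² = 121 − 132 = -11.
  k = 1: m = 11, d = 11, a = ⌊(11 + 11)/11⌋ = 2; p/q = (2·11 + 1)/(2·1 + 0) = 23/2; p² − 132·q² = 529 − 528 = 1.
  The first convergent with p² − 132·q² = 1 gives the fundamental solution (x₁, y₁) = (23, 2).
Step 2: Apply the recurrence (x_{n+1}, y_{n+1}) = (x₁x_n + 132y₁y_n, x₁y_n + y₁x_n) repeatedly.
  From (x_1, y_1) = (23, 2): x_2 = 23·23 + 132·2·2 = 1057; y_2 = 23·2 + 2·23 = 92.
  From (x_2, y_2) = (1057, 92): x_3 = 23·1057 + 132·2·92 = 48599; y_3 = 23·92 + 2·1057 = 4230.
  From (x_3, y_3) = (48599, 4230): x_4 = 23·48599 + 132·2·4230 = 2234497; y_4 = 23·4230 + 2·48599 = 194488.
  From (x_4, y_4) = (2234497, 194488): x_5 = 23·2234497 + 132·2·194488 = 102738263; y_5 = 23·194488 + 2·2234497 = 8942218.
  From (x_5, y_5) = (102738263, 8942218): x_6 = 23·102738263 + 132·2·8942218 = 4723725601; y_6 = 23·8942218 + 2·102738263 = 411147540.
Step 3: Verify x_6² - 132·y_6² = 22313583553542811201 - 22313583553542811200 = 1 (should be 1). ✓

(x_1, y_1) = (23, 2); (x_6, y_6) = (4723725601, 411147540).


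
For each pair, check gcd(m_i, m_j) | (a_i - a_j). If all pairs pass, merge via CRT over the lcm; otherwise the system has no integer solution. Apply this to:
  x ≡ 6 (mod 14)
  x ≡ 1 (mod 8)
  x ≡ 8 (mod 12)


Moduli 14, 8, 12 are not pairwise coprime, so CRT works modulo lcm(m_i) when all pairwise compatibility conditions hold.
Pairwise compatibility: gcd(m_i, m_j) must divide a_i - a_j for every pair.
Merge one congruence at a time:
  Start: x ≡ 6 (mod 14).
  Combine with x ≡ 1 (mod 8): gcd(14, 8) = 2, and 1 - 6 = -5 is NOT divisible by 2.
    ⇒ system is inconsistent (no integer solution).

No solution (the system is inconsistent).


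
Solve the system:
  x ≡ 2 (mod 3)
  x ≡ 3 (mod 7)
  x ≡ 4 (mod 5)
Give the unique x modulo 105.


Moduli 3, 7, 5 are pairwise coprime; by CRT there is a unique solution modulo M = 3 · 7 · 5 = 105.
Solve pairwise, accumulating the modulus:
  Start with x ≡ 2 (mod 3).
  Combine with x ≡ 3 (mod 7): since gcd(3, 7) = 1, we get a unique residue mod 21.
    Write x = 2 + 3·t and substitute into x ≡ 3 (mod 7): 3·t ≡ 3 − 2 = 1 (mod 7).
    The inverse of 3 mod 7 is 5 (since 3·5 = 15 = 2·7 + 1), so t ≡ 5·1 = 5 ≡ 5 (mod 7).
    Then x = 2 + 3·5 = 17, valid modulo lcm(3, 7) = 21: x ≡ 17 (mod 21).
  Combine with x ≡ 4 (mod 5): since gcd(21, 5) = 1, we get a unique residue mod 105.
    Write x = 17 + 21·t and substitute into x ≡ 4 (mod 5): 21·t ≡ 4 − 17 = -13 (mod 5).
    Reduce coefficients mod 5: 1·t ≡ 2 (mod 5).
    So t ≡ 2 (mod 5).
    Then x = 17 + 21·2 = 59, valid modulo lcm(21, 5) = 105: x ≡ 59 (mod 105).
Verify: 59 mod 3 = 2 ✓, 59 mod 7 = 3 ✓, 59 mod 5 = 4 ✓.

x ≡ 59 (mod 105).


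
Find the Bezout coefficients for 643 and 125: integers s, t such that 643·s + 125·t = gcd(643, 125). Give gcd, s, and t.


Euclidean algorithm on (643, 125) — divide until remainder is 0:
  643 = 5 · 125 + 18
  125 = 6 · 18 + 17
  18 = 1 · 17 + 1
  17 = 17 · 1 + 0
gcd(643, 125) = 1.
Track Bezout coefficients alongside the remainders: start with r₀ = 643 = a·1 + b·0 (s = 1, t = 0) and r₁ = 125 = a·0 + b·1 (s = 0, t = 1); each new remainder r_{k+1} = r_{k-1} − q_k·r_k inherits s_{k+1} = s_{k-1} − q_k·s_k, t_{k+1} = t_{k-1} − q_k·t_k, so r_k = a·s_k + b·t_k at every step:
  q = 5: r = 18, s = 1 − 5·0 = 1, t = 0 − 5·1 = -5  (check: 643·1 + 125·(-5) = 18)
  q = 6: r = 17, s = 0 − 6·1 = -6, t = 1 − 6·(-5) = 31  (check: 643·(-6) + 125·31 = 17)
  q = 1: r = 1, s = 1 − 1·(-6) = 7, t = -5 − 1·31 = -36  (check: 643·7 + 125·(-36) = 1)
The row with r = 1 (the gcd) gives the Bezout coefficients s = 7, t = -36.
Result: 643 · (7) + 125 · (-36) = 1.

gcd(643, 125) = 1; s = 7, t = -36 (check: 643·7 + 125·(-36) = 1).


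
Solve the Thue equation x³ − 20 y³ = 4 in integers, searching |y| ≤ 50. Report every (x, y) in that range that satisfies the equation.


The equation is x³ - 20y³ = 4. For fixed y, x³ = 20·y³ + 4, so a solution requires the RHS to be a perfect cube.
Strategy: iterate y from -50 to 50, compute RHS = 20·y³ + 4, and check whether it is a (positive or negative) perfect cube.
Check small values of y:
  y = 0: RHS = 4 is not a perfect cube.
  y = 1: RHS = 24 is not a perfect cube.
  y = -1: RHS = -16 is not a perfect cube.
  y = 2: RHS = 164 is not a perfect cube.
  y = -2: RHS = -156 is not a perfect cube.
  y = 3: RHS = 544 is not a perfect cube.
  y = -3: RHS = -536 is not a perfect cube.
Continuing the search up to |y| = 50 finds no solutions either.
No (x, y) in the scanned range satisfies the equation.

No integer solutions with |y| ≤ 50.


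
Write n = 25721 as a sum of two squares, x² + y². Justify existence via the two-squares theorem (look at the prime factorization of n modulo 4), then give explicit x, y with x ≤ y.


Step 1: Factor n = 25721 = 17^2 · 89.
Step 2: Check the mod-4 condition on each prime factor: 17 ≡ 1 (mod 4), exponent 2; 89 ≡ 1 (mod 4), exponent 1.
All primes ≡ 3 (mod 4) appear to even exponent (or don't appear), so by the two-squares theorem n IS expressible as a sum of two squares.
Step 3: Build a representation. Here n = 17 · 17 · 89 is a product of primes ≡ 1 (mod 4). Each prime p ≡ 1 (mod 4) is itself a sum of two squares; find a² by testing p − a² for a perfect square:
  17: 17 − 1² = 16 = 4² ⇒ 17 = 1² + 4².
  89: 89 − 1² = 88, 89 − 2² = 85, 89 − 3² = 80, 89 − 4² = 73, 89 − 5² = 64 = 8² ⇒ 89 = 5² + 8².
  Combine using the Brahmagupta–Fibonacci identity (a² + b²)(c² + d²) = (ac − bd)² + (ad + bc)² = (ac + bd)² + (ad − bc)²:
  17 · 17 = 289: from (1² + 4²)(1² + 4²), take (1·1 − 4·4, 1·4 + 4·1) = (1 − 16, 4 + 4) = (-15, 8); dropping signs (only squares matter) gives (15, 8); check 15² + 8² = 225 + 64 = 289 ✓.
  289 · 89 = 25721: from (15² + 8²)(5² + 8²), take (15·5 − 8·8, 15·8 + 8·5) = (75 − 64, 120 + 40) = (11, 160); check 11² + 160² = 121 + 25600 = 25721 ✓.
Step 4: Order so x ≤ y and verify: 11² + 160² = 121 + 25600 = 25721 = n. ✓

n = 25721 = 11² + 160² (one valid representation with x ≤ y).


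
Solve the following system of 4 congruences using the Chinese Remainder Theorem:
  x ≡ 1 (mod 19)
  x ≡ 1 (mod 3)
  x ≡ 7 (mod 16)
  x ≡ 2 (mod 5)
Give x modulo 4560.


Product of moduli M = 19 · 3 · 16 · 5 = 4560.
Merge one congruence at a time:
  Start: x ≡ 1 (mod 19).
  Combine with x ≡ 1 (mod 3); new modulus lcm = 57.
    Write x = 1 + 19·t and substitute into x ≡ 1 (mod 3): 19·t ≡ 1 − 1 = 0 (mod 3).
    Reduce coefficients mod 3: 1·t ≡ 0 (mod 3).
    So t ≡ 0 (mod 3).
    Then x = 1 + 19·0 = 1, valid modulo lcm(19, 3) = 57: x ≡ 1 (mod 57).
  Combine with x ≡ 7 (mod 16); new modulus lcm = 912.
    Write x = 1 + 57·t and substitute into x ≡ 7 (mod 16): 57·t ≡ 7 − 1 = 6 (mod 16).
    Reduce coefficients mod 16: 9·t ≡ 6 (mod 16).
    The inverse of 9 mod 16 is 9 (since 9·9 = 81 = 5·16 + 1), so t ≡ 9·6 = 54 ≡ 6 (mod 16).
    Then x = 1 + 57·6 = 343, valid modulo lcm(57, 16) = 912: x ≡ 343 (mod 912).
  Combine with x ≡ 2 (mod 5); new modulus lcm = 4560.
    Write x = 343 + 912·t and substitute into x ≡ 2 (mod 5): 912·t ≡ 2 − 343 = -341 (mod 5).
    Reduce coefficients mod 5: 2·t ≡ 4 (mod 5).
    The inverse of 2 mod 5 is 3 (since 2·3 = 6 = 1·5 + 1), so t ≡ 3·4 = 12 ≡ 2 (mod 5).
    Then x = 343 + 912·2 = 2167, valid modulo lcm(912, 5) = 4560: x ≡ 2167 (mod 4560).
Verify against each original: 2167 mod 19 = 1, 2167 mod 3 = 1, 2167 mod 16 = 7, 2167 mod 5 = 2.

x ≡ 2167 (mod 4560).


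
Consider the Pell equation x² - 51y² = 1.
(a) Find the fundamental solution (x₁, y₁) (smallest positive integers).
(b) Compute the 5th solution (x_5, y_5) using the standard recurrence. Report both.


Step 1: Find the fundamental solution (x₁, y₁) of x² - 51y² = 1.
  Expand √51 as a continued fraction. a₀ = ⌊√51⌋ = 7; iterate m_{k+1} = d_k·a_k − m_k, d_{k+1} = (51 − m_{k+1}²)/d_k, a_{k+1} = ⌊(a₀ + m_{k+1})/d_{k+1}⌋ (starting m₀ = 0, d₀ = 1), with convergents p_k = a_k·p_{k-1} + p_{k-2}, q_k = a_k·q_{k-1} + q_{k-2} (p₋₁ = 1, q₋₁ = 0):
  k = 0: a₀ = 7; p₀/q₀ = 7/1; p₀² − 51·q₀² = 49 − 51 = -2.
  k = 1: m = 7, d = 2, a = ⌊(7 + 7)/2⌋ = 7; p/q = (7·7 + 1)/(7·1 + 0) = 50/7; p² − 51·q² = 2500 − 2499 = 1.
  The first convergent with p² − 51·q² = 1 gives the fundamental solution (x₁, y₁) = (50, 7).
Step 2: Apply the recurrence (x_{n+1}, y_{n+1}) = (x₁x_n + 51y₁y_n, x₁y_n + y₁x_n) repeatedly.
  From (x_1, y_1) = (50, 7): x_2 = 50·50 + 51·7·7 = 4999; y_2 = 50·7 + 7·50 = 700.
  From (x_2, y_2) = (4999, 700): x_3 = 50·4999 + 51·7·700 = 499850; y_3 = 50·700 + 7·4999 = 69993.
  From (x_3, y_3) = (499850, 69993): x_4 = 50·499850 + 51·7·69993 = 49980001; y_4 = 50·69993 + 7·499850 = 6998600.
  From (x_4, y_4) = (49980001, 6998600): x_5 = 50·49980001 + 51·7·6998600 = 4997500250; y_5 = 50·6998600 + 7·49980001 = 699790007.
Step 3: Verify x_5² - 51·y_5² = 24975008748750062500 - 24975008748750062499 = 1 (should be 1). ✓

(x_1, y_1) = (50, 7); (x_5, y_5) = (4997500250, 699790007).


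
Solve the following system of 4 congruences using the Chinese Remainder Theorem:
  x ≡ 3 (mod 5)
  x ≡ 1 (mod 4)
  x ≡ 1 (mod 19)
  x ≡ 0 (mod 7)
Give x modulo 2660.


Product of moduli M = 5 · 4 · 19 · 7 = 2660.
Merge one congruence at a time:
  Start: x ≡ 3 (mod 5).
  Combine with x ≡ 1 (mod 4); new modulus lcm = 20.
    Write x = 3 + 5·t and substitute into x ≡ 1 (mod 4): 5·t ≡ 1 − 3 = -2 (mod 4).
    Reduce coefficients mod 4: 1·t ≡ 2 (mod 4).
    So t ≡ 2 (mod 4).
    Then x = 3 + 5·2 = 13, valid modulo lcm(5, 4) = 20: x ≡ 13 (mod 20).
  Combine with x ≡ 1 (mod 19); new modulus lcm = 380.
    Write x = 13 + 20·t and substitute into x ≡ 1 (mod 19): 20·t ≡ 1 − 13 = -12 (mod 19).
    Reduce coefficients mod 19: 1·t ≡ 7 (mod 19).
    So t ≡ 7 (mod 19).
    Then x = 13 + 20·7 = 153, valid modulo lcm(20, 19) = 380: x ≡ 153 (mod 380).
  Combine with x ≡ 0 (mod 7); new modulus lcm = 2660.
    Write x = 153 + 380·t and substitute into x ≡ 0 (mod 7): 380·t ≡ 0 − 153 = -153 (mod 7).
    Reduce coefficients mod 7: 2·t ≡ 1 (mod 7).
    The inverse of 2 mod 7 is 4 (since 2·4 = 8 = 1·7 + 1), so t ≡ 4·1 = 4 ≡ 4 (mod 7).
    Then x = 153 + 380·4 = 1673, valid modulo lcm(380, 7) = 2660: x ≡ 1673 (mod 2660).
Verify against each original: 1673 mod 5 = 3, 1673 mod 4 = 1, 1673 mod 19 = 1, 1673 mod 7 = 0.

x ≡ 1673 (mod 2660).


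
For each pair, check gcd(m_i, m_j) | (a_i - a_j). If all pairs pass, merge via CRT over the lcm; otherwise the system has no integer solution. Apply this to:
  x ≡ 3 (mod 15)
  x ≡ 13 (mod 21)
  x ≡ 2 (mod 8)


Moduli 15, 21, 8 are not pairwise coprime, so CRT works modulo lcm(m_i) when all pairwise compatibility conditions hold.
Pairwise compatibility: gcd(m_i, m_j) must divide a_i - a_j for every pair.
Merge one congruence at a time:
  Start: x ≡ 3 (mod 15).
  Combine with x ≡ 13 (mod 21): gcd(15, 21) = 3, and 13 - 3 = 10 is NOT divisible by 3.
    ⇒ system is inconsistent (no integer solution).

No solution (the system is inconsistent).


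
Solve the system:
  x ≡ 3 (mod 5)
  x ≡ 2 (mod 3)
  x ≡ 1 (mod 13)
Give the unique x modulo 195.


Moduli 5, 3, 13 are pairwise coprime; by CRT there is a unique solution modulo M = 5 · 3 · 13 = 195.
Solve pairwise, accumulating the modulus:
  Start with x ≡ 3 (mod 5).
  Combine with x ≡ 2 (mod 3): since gcd(5, 3) = 1, we get a unique residue mod 15.
    Write x = 3 + 5·t and substitute into x ≡ 2 (mod 3): 5·t ≡ 2 − 3 = -1 (mod 3).
    Reduce coefficients mod 3: 2·t ≡ 2 (mod 3).
    The inverse of 2 mod 3 is 2 (since 2·2 = 4 = 1·3 + 1), so t ≡ 2·2 = 4 ≡ 1 (mod 3).
    Then x = 3 + 5·1 = 8, valid modulo lcm(5, 3) = 15: x ≡ 8 (mod 15).
  Combine with x ≡ 1 (mod 13): since gcd(15, 13) = 1, we get a unique residue mod 195.
    Write x = 8 + 15·t and substitute into x ≡ 1 (mod 13): 15·t ≡ 1 − 8 = -7 (mod 13).
    Reduce coefficients mod 13: 2·t ≡ 6 (mod 13).
    The inverse of 2 mod 13 is 7 (since 2·7 = 14 = 1·13 + 1), so t ≡ 7·6 = 42 ≡ 3 (mod 13).
    Then x = 8 + 15·3 = 53, valid modulo lcm(15, 13) = 195: x ≡ 53 (mod 195).
Verify: 53 mod 5 = 3 ✓, 53 mod 3 = 2 ✓, 53 mod 13 = 1 ✓.

x ≡ 53 (mod 195).


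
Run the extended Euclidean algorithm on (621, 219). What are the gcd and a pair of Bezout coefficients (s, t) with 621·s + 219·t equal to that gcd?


Euclidean algorithm on (621, 219) — divide until remainder is 0:
  621 = 2 · 219 + 183
  219 = 1 · 183 + 36
  183 = 5 · 36 + 3
  36 = 12 · 3 + 0
gcd(621, 219) = 3.
Track Bezout coefficients alongside the remainders: start with r₀ = 621 = a·1 + b·0 (s = 1, t = 0) and r₁ = 219 = a·0 + b·1 (s = 0, t = 1); each new remainder r_{k+1} = r_{k-1} − q_k·r_k inherits s_{k+1} = s_{k-1} − q_k·s_k, t_{k+1} = t_{k-1} − q_k·t_k, so r_k = a·s_k + b·t_k at every step:
  q = 2: r = 183, s = 1 − 2·0 = 1, t = 0 − 2·1 = -2  (check: 621·1 + 219·(-2) = 183)
  q = 1: r = 36, s = 0 − 1·1 = -1, t = 1 − 1·(-2) = 3  (check: 621·(-1) + 219·3 = 36)
  q = 5: r = 3, s = 1 − 5·(-1) = 6, t = -2 − 5·3 = -17  (check: 621·6 + 219·(-17) = 3)
The row with r = 3 (the gcd) gives the Bezout coefficients s = 6, t = -17.
Result: 621 · (6) + 219 · (-17) = 3.

gcd(621, 219) = 3; s = 6, t = -17 (check: 621·6 + 219·(-17) = 3).


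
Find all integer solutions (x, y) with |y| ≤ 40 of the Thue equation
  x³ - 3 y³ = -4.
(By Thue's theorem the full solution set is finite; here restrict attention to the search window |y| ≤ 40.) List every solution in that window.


The equation is x³ - 3y³ = -4. For fixed y, x³ = 3·y³ − 4, so a solution requires the RHS to be a perfect cube.
Strategy: iterate y from -40 to 40, compute RHS = 3·y³ − 4, and check whether it is a (positive or negative) perfect cube.
Check small values of y:
  y = 0: RHS = -4 is not a perfect cube.
  y = 1: RHS = -1 = (-1)³ ⇒ x = -1 works.
  y = -1: RHS = -7 is not a perfect cube.
  y = 2: RHS = 20 is not a perfect cube.
  y = -2: RHS = -28 is not a perfect cube.
  y = 3: RHS = 77 is not a perfect cube.
  y = -3: RHS = -85 is not a perfect cube.
Continuing the search up to |y| = 40 finds no further solutions beyond those listed.
Collected solutions: (-1, 1).

Solutions (with |y| ≤ 40): (-1, 1).


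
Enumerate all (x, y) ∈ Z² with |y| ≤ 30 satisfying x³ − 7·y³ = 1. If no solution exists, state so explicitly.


The equation is x³ - 7y³ = 1. For fixed y, x³ = 7·y³ + 1, so a solution requires the RHS to be a perfect cube.
Strategy: iterate y from -30 to 30, compute RHS = 7·y³ + 1, and check whether it is a (positive or negative) perfect cube.
Check small values of y:
  y = 0: RHS = 1 = (1)³ ⇒ x = 1 works.
  y = 1: RHS = 8 = (2)³ ⇒ x = 2 works.
  y = -1: RHS = -6 is not a perfect cube.
  y = 2: RHS = 57 is not a perfect cube.
  y = -2: RHS = -55 is not a perfect cube.
  y = 3: RHS = 190 is not a perfect cube.
  y = -3: RHS = -188 is not a perfect cube.
Continuing the search up to |y| = 30 finds no further solutions beyond those listed.
Collected solutions: (1, 0), (2, 1).

Solutions (with |y| ≤ 30): (1, 0), (2, 1).


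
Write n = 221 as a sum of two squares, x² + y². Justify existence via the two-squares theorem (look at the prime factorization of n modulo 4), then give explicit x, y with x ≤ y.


Step 1: Factor n = 221 = 13 · 17.
Step 2: Check the mod-4 condition on each prime factor: 13 ≡ 1 (mod 4), exponent 1; 17 ≡ 1 (mod 4), exponent 1.
All primes ≡ 3 (mod 4) appear to even exponent (or don't appear), so by the two-squares theorem n IS expressible as a sum of two squares.
Step 3: Build a representation. Here n = 13 · 17 is a product of primes ≡ 1 (mod 4). Each prime p ≡ 1 (mod 4) is itself a sum of two squares; find a² by testing p − a² for a perfect square:
  13: 13 − 1² = 12, 13 − 2² = 9 = 3² ⇒ 13 = 2² + 3².
  17: 17 − 1² = 16 = 4² ⇒ 17 = 1² + 4².
  Combine using the Brahmagupta–Fibonacci identity (a² + b²)(c² + d²) = (ac − bd)² + (ad + bc)² = (ac + bd)² + (ad − bc)²:
  13 · 17 = 221: from (2² + 3²)(1² + 4²), take (2·1 − 3·4, 2·4 + 3·1) = (2 − 12, 8 + 3) = (-10, 11); dropping signs (only squares matter) gives (10, 11); check 10² + 11² = 100 + 121 = 221 ✓.
Step 4: Order so x ≤ y and verify: 10² + 11² = 100 + 121 = 221 = n. ✓

n = 221 = 10² + 11² (one valid representation with x ≤ y).


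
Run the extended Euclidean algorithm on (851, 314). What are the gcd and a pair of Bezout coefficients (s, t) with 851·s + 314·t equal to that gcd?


Euclidean algorithm on (851, 314) — divide until remainder is 0:
  851 = 2 · 314 + 223
  314 = 1 · 223 + 91
  223 = 2 · 91 + 41
  91 = 2 · 41 + 9
  41 = 4 · 9 + 5
  9 = 1 · 5 + 4
  5 = 1 · 4 + 1
  4 = 4 · 1 + 0
gcd(851, 314) = 1.
Track Bezout coefficients alongside the remainders: start with r₀ = 851 = a·1 + b·0 (s = 1, t = 0) and r₁ = 314 = a·0 + b·1 (s = 0, t = 1); each new remainder r_{k+1} = r_{k-1} − q_k·r_k inherits s_{k+1} = s_{k-1} − q_k·s_k, t_{k+1} = t_{k-1} − q_k·t_k, so r_k = a·s_k + b·t_k at every step:
  q = 2: r = 223, s = 1 − 2·0 = 1, t = 0 − 2·1 = -2  (check: 851·1 + 314·(-2) = 223)
  q = 1: r = 91, s = 0 − 1·1 = -1, t = 1 − 1·(-2) = 3  (check: 851·(-1) + 314·3 = 91)
  q = 2: r = 41, s = 1 − 2·(-1) = 3, t = -2 − 2·3 = -8  (check: 851·3 + 314·(-8) = 41)
  q = 2: r = 9, s = -1 − 2·3 = -7, t = 3 − 2·(-8) = 19  (check: 851·(-7) + 314·19 = 9)
  q = 4: r = 5, s = 3 − 4·(-7) = 31, t = -8 − 4·19 = -84  (check: 851·31 + 314·(-84) = 5)
  q = 1: r = 4, s = -7 − 1·31 = -38, t = 19 − 1·(-84) = 103  (check: 851·(-38) + 314·103 = 4)
  q = 1: r = 1, s = 31 − 1·(-38) = 69, t = -84 − 1·103 = -187  (check: 851·69 + 314·(-187) = 1)
The row with r = 1 (the gcd) gives the Bezout coefficients s = 69, t = -187.
Result: 851 · (69) + 314 · (-187) = 1.

gcd(851, 314) = 1; s = 69, t = -187 (check: 851·69 + 314·(-187) = 1).


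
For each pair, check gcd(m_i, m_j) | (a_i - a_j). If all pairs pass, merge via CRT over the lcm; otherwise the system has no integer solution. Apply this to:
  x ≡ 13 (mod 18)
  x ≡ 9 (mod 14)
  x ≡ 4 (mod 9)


Moduli 18, 14, 9 are not pairwise coprime, so CRT works modulo lcm(m_i) when all pairwise compatibility conditions hold.
Pairwise compatibility: gcd(m_i, m_j) must divide a_i - a_j for every pair.
Merge one congruence at a time:
  Start: x ≡ 13 (mod 18).
  Combine with x ≡ 9 (mod 14): gcd(18, 14) = 2; 9 - 13 = -4, which IS divisible by 2, so compatible.
    Write x = 13 + 18·t and substitute into x ≡ 9 (mod 14): 18·t ≡ 9 − 13 = -4 (mod 14).
    Divide the congruence (and modulus) by g = 2: 9·t ≡ -2 (mod 7).
    Reduce coefficients mod 7: 2·t ≡ 5 (mod 7).
    The inverse of 2 mod 7 is 4 (since 2·4 = 8 = 1·7 + 1), so t ≡ 4·5 = 20 ≡ 6 (mod 7).
    Then x = 13 + 18·6 = 121, valid modulo lcm(18, 14) = 126: x ≡ 121 (mod 126).
  Combine with x ≡ 4 (mod 9): gcd(126, 9) = 9; 4 - 121 = -117, which IS divisible by 9, so compatible.
    Write x = 121 + 126·t and substitute into x ≡ 4 (mod 9): 126·t ≡ 4 − 121 = -117 (mod 9).
    Divide the congruence (and modulus) by g = 9: 14·t ≡ -13 (mod 1).
    Modulo 1 every t works; take t = 0.
    Then x = 121 + 126·0 = 121, valid modulo lcm(126, 9) = 126: x ≡ 121 (mod 126).
Verify: 121 mod 18 = 13, 121 mod 14 = 9, 121 mod 9 = 4.

x ≡ 121 (mod 126).


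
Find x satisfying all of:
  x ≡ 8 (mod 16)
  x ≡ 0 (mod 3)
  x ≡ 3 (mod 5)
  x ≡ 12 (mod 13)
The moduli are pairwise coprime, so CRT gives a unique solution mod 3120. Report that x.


Product of moduli M = 16 · 3 · 5 · 13 = 3120.
Merge one congruence at a time:
  Start: x ≡ 8 (mod 16).
  Combine with x ≡ 0 (mod 3); new modulus lcm = 48.
    Write x = 8 + 16·t and substitute into x ≡ 0 (mod 3): 16·t ≡ 0 − 8 = -8 (mod 3).
    Reduce coefficients mod 3: 1·t ≡ 1 (mod 3).
    So t ≡ 1 (mod 3).
    Then x = 8 + 16·1 = 24, valid modulo lcm(16, 3) = 48: x ≡ 24 (mod 48).
  Combine with x ≡ 3 (mod 5); new modulus lcm = 240.
    Write x = 24 + 48·t and substitute into x ≡ 3 (mod 5): 48·t ≡ 3 − 24 = -21 (mod 5).
    Reduce coefficients mod 5: 3·t ≡ 4 (mod 5).
    The inverse of 3 mod 5 is 2 (since 3·2 = 6 = 1·5 + 1), so t ≡ 2·4 = 8 ≡ 3 (mod 5).
    Then x = 24 + 48·3 = 168, valid modulo lcm(48, 5) = 240: x ≡ 168 (mod 240).
  Combine with x ≡ 12 (mod 13); new modulus lcm = 3120.
    Write x = 168 + 240·t and substitute into x ≡ 12 (mod 13): 240·t ≡ 12 − 168 = -156 (mod 13).
    Reduce coefficients mod 13: 6·t ≡ 0 (mod 13).
    The inverse of 6 mod 13 is 11 (since 6·11 = 66 = 5·13 + 1), so t ≡ 11·0 = 0 ≡ 0 (mod 13).
    Then x = 168 + 240·0 = 168, valid modulo lcm(240, 13) = 3120: x ≡ 168 (mod 3120).
Verify against each original: 168 mod 16 = 8, 168 mod 3 = 0, 168 mod 5 = 3, 168 mod 13 = 12.

x ≡ 168 (mod 3120).


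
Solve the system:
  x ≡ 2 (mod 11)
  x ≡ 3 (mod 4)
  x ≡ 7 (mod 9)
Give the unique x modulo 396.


Moduli 11, 4, 9 are pairwise coprime; by CRT there is a unique solution modulo M = 11 · 4 · 9 = 396.
Solve pairwise, accumulating the modulus:
  Start with x ≡ 2 (mod 11).
  Combine with x ≡ 3 (mod 4): since gcd(11, 4) = 1, we get a unique residue mod 44.
    Write x = 2 + 11·t and substitute into x ≡ 3 (mod 4): 11·t ≡ 3 − 2 = 1 (mod 4).
    Reduce coefficients mod 4: 3·t ≡ 1 (mod 4).
    The inverse of 3 mod 4 is 3 (since 3·3 = 9 = 2·4 + 1), so t ≡ 3·1 = 3 ≡ 3 (mod 4).
    Then x = 2 + 11·3 = 35, valid modulo lcm(11, 4) = 44: x ≡ 35 (mod 44).
  Combine with x ≡ 7 (mod 9): since gcd(44, 9) = 1, we get a unique residue mod 396.
    Write x = 35 + 44·t and substitute into x ≡ 7 (mod 9): 44·t ≡ 7 − 35 = -28 (mod 9).
    Reduce coefficients mod 9: 8·t ≡ 8 (mod 9).
    The inverse of 8 mod 9 is 8 (since 8·8 = 64 = 7·9 + 1), so t ≡ 8·8 = 64 ≡ 1 (mod 9).
    Then x = 35 + 44·1 = 79, valid modulo lcm(44, 9) = 396: x ≡ 79 (mod 396).
Verify: 79 mod 11 = 2 ✓, 79 mod 4 = 3 ✓, 79 mod 9 = 7 ✓.

x ≡ 79 (mod 396).


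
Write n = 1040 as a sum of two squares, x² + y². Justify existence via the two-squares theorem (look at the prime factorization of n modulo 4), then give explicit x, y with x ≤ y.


Step 1: Factor n = 1040 = 2^4 · 5 · 13.
Step 2: Check the mod-4 condition on each prime factor: 2 = 2 (special); 5 ≡ 1 (mod 4), exponent 1; 13 ≡ 1 (mod 4), exponent 1.
All primes ≡ 3 (mod 4) appear to even exponent (or don't appear), so by the two-squares theorem n IS expressible as a sum of two squares.
Step 3: Build a representation. Group n = k² · m with k = 4 and m = 5 · 13 = 65 (a product of primes ≡ 1 (mod 4)); a representation of m scales to one of n via (k·x)² + (k·y)² = k²(x² + y²). Each prime p ≡ 1 (mod 4) is itself a sum of two squares; find a² by testing p − a² for a perfect square:
  5: 5 − 1² = 4 = 2² ⇒ 5 = 1² + 2².
  13: 13 − 1² = 12, 13 − 2² = 9 = 3² ⇒ 13 = 2² + 3².
  Combine using the Brahmagupta–Fibonacci identity (a² + b²)(c² + d²) = (ac − bd)² + (ad + bc)² = (ac + bd)² + (ad − bc)²:
  5 · 13 = 65: from (1² + 2²)(2² + 3²), take (1·2 − 2·3, 1·3 + 2·2) = (2 − 6, 3 + 4) = (-4, 7); dropping signs (only squares matter) gives (4, 7); check 4² + 7² = 16 + 49 = 65 ✓.
  Scale by k = 4: (4·4, 4·7) = (16, 28).
Step 4: Order so x ≤ y and verify: 16² + 28² = 256 + 784 = 1040 = n. ✓

n = 1040 = 16² + 28² (one valid representation with x ≤ y).


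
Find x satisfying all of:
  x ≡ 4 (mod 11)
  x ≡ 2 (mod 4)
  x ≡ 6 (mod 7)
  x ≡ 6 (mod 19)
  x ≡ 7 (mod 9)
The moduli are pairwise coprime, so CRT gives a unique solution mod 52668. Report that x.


Product of moduli M = 11 · 4 · 7 · 19 · 9 = 52668.
Merge one congruence at a time:
  Start: x ≡ 4 (mod 11).
  Combine with x ≡ 2 (mod 4); new modulus lcm = 44.
    Write x = 4 + 11·t and substitute into x ≡ 2 (mod 4): 11·t ≡ 2 − 4 = -2 (mod 4).
    Reduce coefficients mod 4: 3·t ≡ 2 (mod 4).
    The inverse of 3 mod 4 is 3 (since 3·3 = 9 = 2·4 + 1), so t ≡ 3·2 = 6 ≡ 2 (mod 4).
    Then x = 4 + 11·2 = 26, valid modulo lcm(11, 4) = 44: x ≡ 26 (mod 44).
  Combine with x ≡ 6 (mod 7); new modulus lcm = 308.
    Write x = 26 + 44·t and substitute into x ≡ 6 (mod 7): 44·t ≡ 6 − 26 = -20 (mod 7).
    Reduce coefficients mod 7: 2·t ≡ 1 (mod 7).
    The inverse of 2 mod 7 is 4 (since 2·4 = 8 = 1·7 + 1), so t ≡ 4·1 = 4 ≡ 4 (mod 7).
    Then x = 26 + 44·4 = 202, valid modulo lcm(44, 7) = 308: x ≡ 202 (mod 308).
  Combine with x ≡ 6 (mod 19); new modulus lcm = 5852.
    Write x = 202 + 308·t and substitute into x ≡ 6 (mod 19): 308·t ≡ 6 − 202 = -196 (mod 19).
    Reduce coefficients mod 19: 4·t ≡ 13 (mod 19).
    The inverse of 4 mod 19 is 5 (since 4·5 = 20 = 1·19 + 1), so t ≡ 5·13 = 65 ≡ 8 (mod 19).
    Then x = 202 + 308·8 = 2666, valid modulo lcm(308, 19) = 5852: x ≡ 2666 (mod 5852).
  Combine with x ≡ 7 (mod 9); new modulus lcm = 52668.
    Write x = 2666 + 5852·t and substitute into x ≡ 7 (mod 9): 5852·t ≡ 7 − 2666 = -2659 (mod 9).
    Reduce coefficients mod 9: 2·t ≡ 5 (mod 9).
    The inverse of 2 mod 9 is 5 (since 2·5 = 10 = 1·9 + 1), so t ≡ 5·5 = 25 ≡ 7 (mod 9).
    Then x = 2666 + 5852·7 = 43630, valid modulo lcm(5852, 9) = 52668: x ≡ 43630 (mod 52668).
Verify against each original: 43630 mod 11 = 4, 43630 mod 4 = 2, 43630 mod 7 = 6, 43630 mod 19 = 6, 43630 mod 9 = 7.

x ≡ 43630 (mod 52668).


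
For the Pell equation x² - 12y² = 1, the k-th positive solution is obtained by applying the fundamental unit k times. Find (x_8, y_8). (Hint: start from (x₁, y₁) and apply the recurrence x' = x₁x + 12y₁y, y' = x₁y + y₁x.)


Step 1: Find the fundamental solution (x₁, y₁) of x² - 12y² = 1.
  Expand √12 as a continued fraction. a₀ = ⌊√12⌋ = 3; iterate m_{k+1} = d_k·a_k − m_k, d_{k+1} = (12 − m_{k+1}²)/d_k, a_{k+1} = ⌊(a₀ + m_{k+1})/d_{k+1}⌋ (starting m₀ = 0, d₀ = 1), with convergents p_k = a_k·p_{k-1} + p_{k-2}, q_k = a_k·q_{k-1} + q_{k-2} (p₋₁ = 1, q₋₁ = 0):
  k = 0: a₀ = 3; p₀/q₀ = 3/1; p₀² − 12·q₀² = 9 − 12 = -3.
  k = 1: m = 3, d = 3, a = ⌊(3 + 3)/3⌋ = 2; p/q = (2·3 + 1)/(2·1 + 0) = 7/2; p² − 12·q² = 49 − 48 = 1.
  The first convergent with p² − 12·q² = 1 gives the fundamental solution (x₁, y₁) = (7, 2).
Step 2: Apply the recurrence (x_{n+1}, y_{n+1}) = (x₁x_n + 12y₁y_n, x₁y_n + y₁x_n) repeatedly.
  From (x_1, y_1) = (7, 2): x_2 = 7·7 + 12·2·2 = 97; y_2 = 7·2 + 2·7 = 28.
  From (x_2, y_2) = (97, 28): x_3 = 7·97 + 12·2·28 = 1351; y_3 = 7·28 + 2·97 = 390.
  From (x_3, y_3) = (1351, 390): x_4 = 7·1351 + 12·2·390 = 18817; y_4 = 7·390 + 2·1351 = 5432.
  From (x_4, y_4) = (18817, 5432): x_5 = 7·18817 + 12·2·5432 = 262087; y_5 = 7·5432 + 2·18817 = 75658.
  From (x_5, y_5) = (262087, 75658): x_6 = 7·262087 + 12·2·75658 = 3650401; y_6 = 7·75658 + 2·262087 = 1053780.
  From (x_6, y_6) = (3650401, 1053780): x_7 = 7·3650401 + 12·2·1053780 = 50843527; y_7 = 7·1053780 + 2·3650401 = 14677262.
  From (x_7, y_7) = (50843527, 14677262): x_8 = 7·50843527 + 12·2·14677262 = 708158977; y_8 = 7·14677262 + 2·50843527 = 204427888.
Step 3: Verify x_8² - 12·y_8² = 501489136705686529 - 501489136705686528 = 1 (should be 1). ✓

(x_1, y_1) = (7, 2); (x_8, y_8) = (708158977, 204427888).


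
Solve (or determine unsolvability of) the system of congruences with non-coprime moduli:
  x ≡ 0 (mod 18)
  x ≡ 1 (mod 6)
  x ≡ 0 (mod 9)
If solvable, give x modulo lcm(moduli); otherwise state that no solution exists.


Moduli 18, 6, 9 are not pairwise coprime, so CRT works modulo lcm(m_i) when all pairwise compatibility conditions hold.
Pairwise compatibility: gcd(m_i, m_j) must divide a_i - a_j for every pair.
Merge one congruence at a time:
  Start: x ≡ 0 (mod 18).
  Combine with x ≡ 1 (mod 6): gcd(18, 6) = 6, and 1 - 0 = 1 is NOT divisible by 6.
    ⇒ system is inconsistent (no integer solution).

No solution (the system is inconsistent).
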